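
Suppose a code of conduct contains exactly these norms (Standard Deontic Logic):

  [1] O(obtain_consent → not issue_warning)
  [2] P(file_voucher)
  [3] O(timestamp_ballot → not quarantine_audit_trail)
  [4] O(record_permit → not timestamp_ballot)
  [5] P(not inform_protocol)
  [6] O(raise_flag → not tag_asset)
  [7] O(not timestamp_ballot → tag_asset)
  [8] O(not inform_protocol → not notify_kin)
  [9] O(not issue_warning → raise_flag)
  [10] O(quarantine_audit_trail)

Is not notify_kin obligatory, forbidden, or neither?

Premise 8 is O(not inform_protocol → not notify_kin), but O(not inform_protocol) is not derivable from the premises (the permission P(not inform_protocol) asserts only not O(inform_protocol), not O(not inform_protocol)), so it does not yield O(not notify_kin).
No premise or chain of K-axiom applications forces O(not notify_kin), and none forces O(notify_kin). So not notify_kin is neither obligatory nor forbidden under these norms.

Neither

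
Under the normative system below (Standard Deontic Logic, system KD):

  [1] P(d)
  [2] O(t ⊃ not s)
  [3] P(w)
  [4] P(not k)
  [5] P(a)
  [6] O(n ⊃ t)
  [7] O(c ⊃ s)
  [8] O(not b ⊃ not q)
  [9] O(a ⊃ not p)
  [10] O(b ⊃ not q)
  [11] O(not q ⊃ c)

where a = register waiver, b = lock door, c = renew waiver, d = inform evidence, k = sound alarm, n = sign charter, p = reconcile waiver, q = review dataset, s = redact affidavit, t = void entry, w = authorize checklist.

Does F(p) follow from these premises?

No

Premise 9 is O(a ⊃ not p), but O(a) is not derivable from the premises (the permission P(a) asserts only not O(not a), not O(a)), so it does not yield O(not p).
No other premise forces O(not p). An ideal world satisfying every premise can still have p true, so F(p) is not derivable.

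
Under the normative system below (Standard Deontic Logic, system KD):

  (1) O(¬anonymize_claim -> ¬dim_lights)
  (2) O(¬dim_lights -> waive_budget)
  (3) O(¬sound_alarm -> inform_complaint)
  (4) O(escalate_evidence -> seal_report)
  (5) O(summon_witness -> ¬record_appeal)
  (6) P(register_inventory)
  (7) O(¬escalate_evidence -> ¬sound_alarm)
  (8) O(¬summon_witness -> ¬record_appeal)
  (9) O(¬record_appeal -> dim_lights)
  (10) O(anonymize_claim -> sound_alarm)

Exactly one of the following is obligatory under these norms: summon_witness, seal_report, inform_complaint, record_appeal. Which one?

Premises 8 and 5 cover both cases: O(¬summon_witness -> ¬record_appeal) and O(summon_witness -> ¬record_appeal). Since ¬summon_witness ∨ summon_witness is a tautology, O(¬record_appeal) follows.
Applying K to premise 9 (O(¬record_appeal -> dim_lights)) and O(¬record_appeal) yields O(dim_lights).
The contrapositive of premise 1 (O(¬anonymize_claim -> ¬dim_lights)) is O(dim_lights -> anonymize_claim), and O(dim_lights) is already established, so O(anonymize_claim).
From O(anonymize_claim) and premise 10, O(anonymize_claim -> sound_alarm), we obtain O(sound_alarm).
The contrapositive of premise 7 (O(¬escalate_evidence -> ¬sound_alarm)) is O(sound_alarm -> escalate_evidence), and O(sound_alarm) is already established, so O(escalate_evidence).
From O(escalate_evidence) and premise 4, O(escalate_evidence -> seal_report), we obtain O(seal_report).
So O(seal_report) holds — seal_report is obligatory. None of the other listed options is made obligatory by any chain of premises.

seal_report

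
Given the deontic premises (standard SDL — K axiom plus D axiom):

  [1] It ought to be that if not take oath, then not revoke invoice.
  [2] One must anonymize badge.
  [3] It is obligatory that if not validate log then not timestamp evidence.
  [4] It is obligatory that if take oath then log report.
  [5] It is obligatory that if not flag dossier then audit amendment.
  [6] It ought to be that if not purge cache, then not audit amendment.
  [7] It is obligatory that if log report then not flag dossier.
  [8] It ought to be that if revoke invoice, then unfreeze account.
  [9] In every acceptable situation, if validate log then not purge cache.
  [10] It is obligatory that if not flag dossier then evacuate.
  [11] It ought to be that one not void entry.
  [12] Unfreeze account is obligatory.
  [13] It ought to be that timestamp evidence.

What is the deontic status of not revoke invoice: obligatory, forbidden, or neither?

Premise 13 states O(timestamp_evidence) outright.
Premise 3, O(¬validate_log → ¬timestamp_evidence), contraposes to O(timestamp_evidence → validate_log); with O(timestamp_evidence) we get O(validate_log).
Applying K to premise 9 (O(validate_log → ¬purge_cache)) and O(validate_log) yields O(¬purge_cache).
Premise 6 is O(¬purge_cache → ¬audit_amendment); since O(¬purge_cache), deontic closure gives O(¬audit_amendment).
Premise 5 is O(¬flag_dossier → audit_amendment); contrapositively O(¬audit_amendment → flag_dossier). Since O(¬audit_amendment) holds, K gives O(flag_dossier).
The contrapositive of premise 7 (O(log_report → ¬flag_dossier)) is O(flag_dossier → ¬log_report), and O(flag_dossier) is already established, so O(¬log_report).
Premise 4 is O(take_oath → log_report); contrapositively O(¬log_report → ¬take_oath). Since O(¬log_report) holds, K gives O(¬take_oath).
With premise 1, O(¬take_oath → ¬revoke_invoice), the K-axiom yields O(¬revoke_invoice).
Premises 2, 8, 10, 11, 12 do not contribute to this derivation.
Hence ¬revoke_invoice is obligatory.

Obligatory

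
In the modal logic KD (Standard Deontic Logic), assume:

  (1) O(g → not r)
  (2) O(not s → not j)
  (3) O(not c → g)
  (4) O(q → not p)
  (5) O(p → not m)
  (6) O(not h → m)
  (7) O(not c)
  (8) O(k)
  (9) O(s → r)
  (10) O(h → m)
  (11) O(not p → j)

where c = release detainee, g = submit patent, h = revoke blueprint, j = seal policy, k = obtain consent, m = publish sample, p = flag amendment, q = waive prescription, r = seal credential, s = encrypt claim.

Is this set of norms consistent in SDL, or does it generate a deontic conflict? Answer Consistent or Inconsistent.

By case analysis on h: premise 10 gives O(h → m) and premise 6 gives O(not h → m), so O(m) either way.
Premise 5 is O(p → not m); contrapositively O(m → not p). Since O(m) holds, K gives O(not p).
With premise 11, O(not p → j), the K-axiom yields O(j).
Premise 2 is O(not s → not j); contrapositively O(j → s). Since O(j) holds, K gives O(s).
With premise 9, O(s → r), the K-axiom yields O(r).
The contrapositive of premise 1 (O(g → not r)) is O(r → not g), and O(r) is already established, so O(not g).
Premise 3, O(not c → g), contraposes to O(not g → c); with O(not g) we get O(c).
However, premise 7 gives O(not c).
We now have both O(c) and O(not c) — c is simultaneously obligatory and forbidden, violating the D-axiom.

Inconsistent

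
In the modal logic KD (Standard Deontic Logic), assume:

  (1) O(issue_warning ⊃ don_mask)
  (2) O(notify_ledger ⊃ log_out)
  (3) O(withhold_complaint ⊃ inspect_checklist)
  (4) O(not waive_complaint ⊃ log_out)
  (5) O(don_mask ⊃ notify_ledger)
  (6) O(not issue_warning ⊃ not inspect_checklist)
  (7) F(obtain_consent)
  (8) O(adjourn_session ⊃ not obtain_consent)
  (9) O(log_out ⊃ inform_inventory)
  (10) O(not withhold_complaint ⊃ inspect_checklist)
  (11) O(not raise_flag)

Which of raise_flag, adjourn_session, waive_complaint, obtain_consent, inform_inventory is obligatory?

inform_inventory

Premises 3 and 10 cover both cases: O(withhold_complaint ⊃ inspect_checklist) and O(not withhold_complaint ⊃ inspect_checklist). Since withhold_complaint ∨ not withhold_complaint is a tautology, O(inspect_checklist) follows.
Premise 6, O(not issue_warning ⊃ not inspect_checklist), contraposes to O(inspect_checklist ⊃ issue_warning); with O(inspect_checklist) we get O(issue_warning).
Applying K to premise 1 (O(issue_warning ⊃ don_mask)) and O(issue_warning) yields O(don_mask).
From O(don_mask) and premise 5, O(don_mask ⊃ notify_ledger), we obtain O(notify_ledger).
Premise 2 is O(notify_ledger ⊃ log_out); since O(notify_ledger), deontic closure gives O(log_out).
With premise 9, O(log_out ⊃ inform_inventory), the K-axiom yields O(inform_inventory).
So O(inform_inventory) holds — inform_inventory is obligatory. None of the other listed options is made obligatory by any chain of premises.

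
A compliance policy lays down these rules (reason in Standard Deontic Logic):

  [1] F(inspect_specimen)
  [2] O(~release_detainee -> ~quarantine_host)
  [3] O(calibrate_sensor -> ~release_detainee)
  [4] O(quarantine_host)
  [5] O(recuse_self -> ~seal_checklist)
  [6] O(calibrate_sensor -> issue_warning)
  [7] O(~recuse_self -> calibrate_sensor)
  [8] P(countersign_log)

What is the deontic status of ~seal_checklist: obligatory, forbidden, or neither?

Premise 4 states O(quarantine_host) outright.
The contrapositive of premise 2 (O(~release_detainee -> ~quarantine_host)) is O(quarantine_host -> release_detainee), and O(quarantine_host) is already established, so O(release_detainee).
Premise 3, O(calibrate_sensor -> ~release_detainee), contraposes to O(release_detainee -> ~calibrate_sensor); with O(release_detainee) we get O(~calibrate_sensor).
Premise 7 is O(~recuse_self -> calibrate_sensor); contrapositively O(~calibrate_sensor -> recuse_self). Since O(~calibrate_sensor) holds, K gives O(recuse_self).
Applying K to premise 5 (O(recuse_self -> ~seal_checklist)) and O(recuse_self) yields O(~seal_checklist).
Premises 1, 6, 8 do not contribute to this derivation.
Hence ~seal_checklist is obligatory.

Obligatory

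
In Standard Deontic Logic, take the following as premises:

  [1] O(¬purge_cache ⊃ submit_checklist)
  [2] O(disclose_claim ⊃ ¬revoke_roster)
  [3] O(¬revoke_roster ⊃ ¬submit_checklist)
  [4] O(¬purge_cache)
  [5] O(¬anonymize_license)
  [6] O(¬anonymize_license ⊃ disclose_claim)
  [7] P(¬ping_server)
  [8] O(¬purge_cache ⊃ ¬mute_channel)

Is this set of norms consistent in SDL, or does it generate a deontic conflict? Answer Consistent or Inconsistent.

Inconsistent

From premise 5 we have O(¬anonymize_license).
Premise 6 is O(¬anonymize_license ⊃ disclose_claim); since O(¬anonymize_license), deontic closure gives O(disclose_claim).
Premise 2 is O(disclose_claim ⊃ ¬revoke_roster); since O(disclose_claim), deontic closure gives O(¬revoke_roster).
From O(¬revoke_roster) and premise 3, O(¬revoke_roster ⊃ ¬submit_checklist), we obtain O(¬submit_checklist).
Premise 1, O(¬purge_cache ⊃ submit_checklist), contraposes to O(¬submit_checklist ⊃ purge_cache); with O(¬submit_checklist) we get O(purge_cache).
However, premise 4 gives O(¬purge_cache).
We now have both O(purge_cache) and O(¬purge_cache) — purge_cache is simultaneously obligatory and forbidden, violating the D-axiom.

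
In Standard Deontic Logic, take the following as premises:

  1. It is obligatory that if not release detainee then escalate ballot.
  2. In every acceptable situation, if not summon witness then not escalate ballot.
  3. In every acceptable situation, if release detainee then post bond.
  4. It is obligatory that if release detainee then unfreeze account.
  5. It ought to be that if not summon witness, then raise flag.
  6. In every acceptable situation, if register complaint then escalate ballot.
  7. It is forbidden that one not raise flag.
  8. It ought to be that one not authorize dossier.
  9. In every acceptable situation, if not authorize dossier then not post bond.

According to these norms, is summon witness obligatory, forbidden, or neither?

Obligatory

From premise 8 we have O(¬authorize_dossier).
With premise 9, O(¬authorize_dossier → ¬post_bond), the K-axiom yields O(¬post_bond).
Premise 3, O(release_detainee → post_bond), contraposes to O(¬post_bond → ¬release_detainee); with O(¬post_bond) we get O(¬release_detainee).
From O(¬release_detainee) and premise 1, O(¬release_detainee → escalate_ballot), we obtain O(escalate_ballot).
The contrapositive of premise 2 (O(¬summon_witness → ¬escalate_ballot)) is O(escalate_ballot → summon_witness), and O(escalate_ballot) is already established, so O(summon_witness).
Premises 4, 5, 6, 7 do not contribute to this derivation.
Hence summon_witness is obligatory.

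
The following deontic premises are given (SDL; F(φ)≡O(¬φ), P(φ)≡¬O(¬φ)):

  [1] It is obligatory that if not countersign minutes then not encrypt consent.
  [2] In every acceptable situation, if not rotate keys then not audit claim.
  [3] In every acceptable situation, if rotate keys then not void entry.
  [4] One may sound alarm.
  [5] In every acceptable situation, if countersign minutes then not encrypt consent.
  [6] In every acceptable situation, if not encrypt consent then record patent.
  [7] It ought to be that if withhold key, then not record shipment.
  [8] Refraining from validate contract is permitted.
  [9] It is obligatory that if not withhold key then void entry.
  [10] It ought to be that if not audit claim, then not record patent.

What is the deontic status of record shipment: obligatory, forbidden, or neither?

Premises 1 and 5 cover both cases: O(¬countersign_minutes → ¬encrypt_consent) and O(countersign_minutes → ¬encrypt_consent). Since ¬countersign_minutes ∨ countersign_minutes is a tautology, O(¬encrypt_consent) follows.
Premise 6 is O(¬encrypt_consent → record_patent); since O(¬encrypt_consent), deontic closure gives O(record_patent).
The contrapositive of premise 10 (O(¬audit_claim → ¬record_patent)) is O(record_patent → audit_claim), and O(record_patent) is already established, so O(audit_claim).
Premise 2, O(¬rotate_keys → ¬audit_claim), contraposes to O(audit_claim → rotate_keys); with O(audit_claim) we get O(rotate_keys).
With premise 3, O(rotate_keys → ¬void_entry), the K-axiom yields O(¬void_entry).
Premise 9, O(¬withhold_key → void_entry), contraposes to O(¬void_entry → withhold_key); with O(¬void_entry) we get O(withhold_key).
With premise 7, O(withhold_key → ¬record_shipment), the K-axiom yields O(¬record_shipment).
Premises 4, 8 do not contribute to this derivation.
Thus O(¬record_shipment), which is F(record_shipment): record_shipment is forbidden.

Forbidden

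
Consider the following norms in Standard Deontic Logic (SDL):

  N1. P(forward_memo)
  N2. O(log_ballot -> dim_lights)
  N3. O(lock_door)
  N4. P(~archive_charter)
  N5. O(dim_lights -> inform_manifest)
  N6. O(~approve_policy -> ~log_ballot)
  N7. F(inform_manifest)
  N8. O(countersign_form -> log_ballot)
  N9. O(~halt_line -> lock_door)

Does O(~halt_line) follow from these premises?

Premise 9 is O(~halt_line -> lock_door); even if O(lock_door) held, inferring O(~halt_line) would be affirming the consequent — invalid.
No other premise forces O(~halt_line). An ideal world satisfying every premise can still have ~halt_line false, so O(~halt_line) is not derivable.

No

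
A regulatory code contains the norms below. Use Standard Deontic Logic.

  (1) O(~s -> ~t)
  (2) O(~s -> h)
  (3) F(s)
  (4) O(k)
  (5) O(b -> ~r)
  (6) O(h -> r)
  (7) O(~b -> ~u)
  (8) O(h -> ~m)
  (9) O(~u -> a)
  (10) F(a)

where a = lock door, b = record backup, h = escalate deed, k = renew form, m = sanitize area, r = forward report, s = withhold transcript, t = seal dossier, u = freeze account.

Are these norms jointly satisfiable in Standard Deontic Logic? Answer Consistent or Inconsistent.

Inconsistent

Premise 10 is F(a), i.e. O(~a).
Premise 9 is O(~u -> a); contrapositively O(~a -> u). Since O(~a) holds, K gives O(u).
Premise 7 is O(~b -> ~u); contrapositively O(u -> b). Since O(u) holds, K gives O(b).
With premise 5, O(b -> ~r), the K-axiom yields O(~r).
Premise 6 is O(h -> r); contrapositively O(~r -> ~h). Since O(~r) holds, K gives O(~h).
Premise 2 is O(~s -> h); contrapositively O(~h -> s). Since O(~h) holds, K gives O(s).
But premise 3, F(s), means O(~s).
We now have both O(s) and O(~s) — s is simultaneously obligatory and forbidden, violating the D-axiom.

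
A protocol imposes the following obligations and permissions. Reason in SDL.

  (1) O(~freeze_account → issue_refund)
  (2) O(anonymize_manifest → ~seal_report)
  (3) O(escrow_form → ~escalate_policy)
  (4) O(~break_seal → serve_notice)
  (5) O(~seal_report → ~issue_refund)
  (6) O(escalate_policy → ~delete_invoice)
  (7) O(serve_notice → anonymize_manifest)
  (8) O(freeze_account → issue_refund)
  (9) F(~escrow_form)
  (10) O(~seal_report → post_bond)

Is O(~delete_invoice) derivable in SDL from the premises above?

No

Premise 6 is O(escalate_policy → ~delete_invoice), but O(escalate_policy) is not derivable from the premises, so it does not yield O(~delete_invoice).
No other premise forces O(~delete_invoice). An ideal world satisfying every premise can still have ~delete_invoice false, so O(~delete_invoice) is not derivable.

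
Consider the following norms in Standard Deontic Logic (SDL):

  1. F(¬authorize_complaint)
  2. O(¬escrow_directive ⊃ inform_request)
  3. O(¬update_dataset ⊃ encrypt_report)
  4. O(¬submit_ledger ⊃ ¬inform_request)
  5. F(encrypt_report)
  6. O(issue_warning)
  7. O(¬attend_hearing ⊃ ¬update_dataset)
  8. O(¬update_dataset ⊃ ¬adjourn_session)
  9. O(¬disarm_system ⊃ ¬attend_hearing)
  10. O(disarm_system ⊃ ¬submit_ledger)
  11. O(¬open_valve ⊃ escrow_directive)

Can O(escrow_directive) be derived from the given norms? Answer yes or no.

Premise 5 is F(encrypt_report), i.e. O(¬encrypt_report).
Premise 3 is O(¬update_dataset ⊃ encrypt_report); contrapositively O(¬encrypt_report ⊃ update_dataset). Since O(¬encrypt_report) holds, K gives O(update_dataset).
The contrapositive of premise 7 (O(¬attend_hearing ⊃ ¬update_dataset)) is O(update_dataset ⊃ attend_hearing), and O(update_dataset) is already established, so O(attend_hearing).
Premise 9 is O(¬disarm_system ⊃ ¬attend_hearing); contrapositively O(attend_hearing ⊃ disarm_system). Since O(attend_hearing) holds, K gives O(disarm_system).
With premise 10, O(disarm_system ⊃ ¬submit_ledger), the K-axiom yields O(¬submit_ledger).
From O(¬submit_ledger) and premise 4, O(¬submit_ledger ⊃ ¬inform_request), we obtain O(¬inform_request).
The contrapositive of premise 2 (O(¬escrow_directive ⊃ inform_request)) is O(¬inform_request ⊃ escrow_directive), and O(¬inform_request) is already established, so O(escrow_directive).
Premises 1, 6, 8, 11 do not contribute to this derivation.
So O(escrow_directive) follows.

Yes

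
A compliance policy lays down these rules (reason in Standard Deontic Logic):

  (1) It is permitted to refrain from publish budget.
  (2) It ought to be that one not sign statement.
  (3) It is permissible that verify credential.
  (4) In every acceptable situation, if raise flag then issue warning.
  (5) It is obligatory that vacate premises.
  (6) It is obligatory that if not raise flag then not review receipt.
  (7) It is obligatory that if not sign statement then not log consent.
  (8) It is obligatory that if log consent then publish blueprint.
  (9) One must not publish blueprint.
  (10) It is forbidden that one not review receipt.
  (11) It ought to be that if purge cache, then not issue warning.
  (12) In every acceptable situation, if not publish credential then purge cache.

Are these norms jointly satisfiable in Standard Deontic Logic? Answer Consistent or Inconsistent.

Premise 8 is O(log_consent → publish_blueprint), but O(log_consent) is not derivable from the premises, so it does not yield O(publish_blueprint).
So O(publish_blueprint) is not derivable, and the apparent clash with O(¬publish_blueprint) does not arise.
A world satisfying every obligation exists (e.g. issue_warning=true, log_consent=false, publish_blueprint=false, publish_budget=false, publish_credential=true, purge_cache=false, raise_flag=true, review_receipt=true, sign_statement=false, vacate_premises=true, verify_credential=false); no atom is both obligatory and forbidden, so the set is consistent.

Consistent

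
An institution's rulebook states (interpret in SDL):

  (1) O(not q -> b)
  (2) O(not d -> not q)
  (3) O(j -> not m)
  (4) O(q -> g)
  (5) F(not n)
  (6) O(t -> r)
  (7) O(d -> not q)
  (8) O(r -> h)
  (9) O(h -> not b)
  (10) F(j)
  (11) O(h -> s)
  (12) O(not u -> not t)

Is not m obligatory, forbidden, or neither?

Premise 3 is O(j -> not m), but O(j) is not derivable from the premises, so it does not yield O(not m).
No premise or chain of K-axiom applications forces O(not m), and none forces O(m). So not m is neither obligatory nor forbidden under these norms.

Neither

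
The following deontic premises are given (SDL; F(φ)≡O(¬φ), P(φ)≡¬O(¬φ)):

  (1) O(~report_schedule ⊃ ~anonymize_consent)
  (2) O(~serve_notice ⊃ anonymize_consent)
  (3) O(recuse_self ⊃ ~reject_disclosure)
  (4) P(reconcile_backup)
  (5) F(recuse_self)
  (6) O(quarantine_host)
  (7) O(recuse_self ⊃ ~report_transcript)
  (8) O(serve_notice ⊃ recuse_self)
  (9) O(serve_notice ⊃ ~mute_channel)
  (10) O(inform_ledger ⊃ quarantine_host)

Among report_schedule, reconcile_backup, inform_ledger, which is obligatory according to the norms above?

report_schedule

F(recuse_self) at premise 5 means O(~recuse_self).
Premise 8, O(serve_notice ⊃ recuse_self), contraposes to O(~recuse_self ⊃ ~serve_notice); with O(~recuse_self) we get O(~serve_notice).
From O(~serve_notice) and premise 2, O(~serve_notice ⊃ anonymize_consent), we obtain O(anonymize_consent).
Premise 1, O(~report_schedule ⊃ ~anonymize_consent), contraposes to O(anonymize_consent ⊃ report_schedule); with O(anonymize_consent) we get O(report_schedule).
So O(report_schedule) holds — report_schedule is obligatory. None of the other listed options is made obligatory by any chain of premises.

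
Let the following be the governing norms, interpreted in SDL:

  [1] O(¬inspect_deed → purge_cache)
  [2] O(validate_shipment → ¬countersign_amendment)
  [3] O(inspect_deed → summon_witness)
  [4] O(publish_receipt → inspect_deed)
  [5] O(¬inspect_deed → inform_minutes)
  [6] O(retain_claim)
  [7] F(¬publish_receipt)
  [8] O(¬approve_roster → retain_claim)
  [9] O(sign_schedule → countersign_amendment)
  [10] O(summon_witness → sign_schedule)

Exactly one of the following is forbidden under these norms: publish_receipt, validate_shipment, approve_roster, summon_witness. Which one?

Premise 7, F(¬publish_receipt), is equivalent to O(publish_receipt).
Premise 4 is O(publish_receipt → inspect_deed); since O(publish_receipt), deontic closure gives O(inspect_deed).
From O(inspect_deed) and premise 3, O(inspect_deed → summon_witness), we obtain O(summon_witness).
From O(summon_witness) and premise 10, O(summon_witness → sign_schedule), we obtain O(sign_schedule).
With premise 9, O(sign_schedule → countersign_amendment), the K-axiom yields O(countersign_amendment).
The contrapositive of premise 2 (O(validate_shipment → ¬countersign_amendment)) is O(countersign_amendment → ¬validate_shipment), and O(countersign_amendment) is already established, so O(¬validate_shipment).
So O(¬validate_shipment) holds, i.e. validate_shipment is forbidden. None of the other listed options is forbidden under the premises.

validate_shipment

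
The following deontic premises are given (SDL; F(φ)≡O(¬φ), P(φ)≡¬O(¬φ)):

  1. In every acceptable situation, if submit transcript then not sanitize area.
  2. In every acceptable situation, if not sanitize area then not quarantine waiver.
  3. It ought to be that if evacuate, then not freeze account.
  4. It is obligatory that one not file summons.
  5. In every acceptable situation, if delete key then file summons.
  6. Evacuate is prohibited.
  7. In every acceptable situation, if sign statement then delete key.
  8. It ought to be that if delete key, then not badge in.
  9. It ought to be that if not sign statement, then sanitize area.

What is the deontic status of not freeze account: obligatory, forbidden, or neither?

Premise 3 is O(evacuate → ¬freeze_account), but O(evacuate) is not derivable from the premises, so it does not yield O(¬freeze_account).
No premise or chain of K-axiom applications forces O(¬freeze_account), and none forces O(freeze_account). So ¬freeze_account is neither obligatory nor forbidden under these norms.

Neither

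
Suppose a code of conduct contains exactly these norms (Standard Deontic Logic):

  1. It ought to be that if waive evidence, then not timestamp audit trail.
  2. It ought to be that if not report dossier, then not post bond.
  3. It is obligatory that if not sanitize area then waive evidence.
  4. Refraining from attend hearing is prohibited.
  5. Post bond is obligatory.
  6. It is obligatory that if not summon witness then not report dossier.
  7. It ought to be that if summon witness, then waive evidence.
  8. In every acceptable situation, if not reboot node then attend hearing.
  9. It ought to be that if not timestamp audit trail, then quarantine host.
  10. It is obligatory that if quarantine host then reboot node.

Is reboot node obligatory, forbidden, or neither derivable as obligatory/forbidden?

Premise 5 states O(post_bond) outright.
The contrapositive of premise 2 (O(¬report_dossier → ¬post_bond)) is O(post_bond → report_dossier), and O(post_bond) is already established, so O(report_dossier).
The contrapositive of premise 6 (O(¬summon_witness → ¬report_dossier)) is O(report_dossier → summon_witness), and O(report_dossier) is already established, so O(summon_witness).
Applying K to premise 7 (O(summon_witness → waive_evidence)) and O(summon_witness) yields O(waive_evidence).
Premise 1 is O(waive_evidence → ¬timestamp_audit_trail); since O(waive_evidence), deontic closure gives O(¬timestamp_audit_trail).
Premise 9 is O(¬timestamp_audit_trail → quarantine_host); since O(¬timestamp_audit_trail), deontic closure gives O(quarantine_host).
Applying K to premise 10 (O(quarantine_host → reboot_node)) and O(quarantine_host) yields O(reboot_node).
Premises 3, 4, 8 do not contribute to this derivation.
Hence reboot_node is obligatory.

Obligatory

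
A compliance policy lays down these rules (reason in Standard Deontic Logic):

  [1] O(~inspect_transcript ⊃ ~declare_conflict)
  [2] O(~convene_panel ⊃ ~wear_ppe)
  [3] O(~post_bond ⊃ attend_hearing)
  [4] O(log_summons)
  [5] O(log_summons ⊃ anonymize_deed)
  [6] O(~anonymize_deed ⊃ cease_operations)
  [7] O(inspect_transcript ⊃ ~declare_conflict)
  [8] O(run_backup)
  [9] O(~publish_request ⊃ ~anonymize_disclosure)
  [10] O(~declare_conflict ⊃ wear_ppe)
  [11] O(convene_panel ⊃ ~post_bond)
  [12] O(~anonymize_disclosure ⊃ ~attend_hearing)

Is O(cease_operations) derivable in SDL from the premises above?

Premise 6 is O(~anonymize_deed ⊃ cease_operations), but O(~anonymize_deed) is not derivable from the premises, so it does not yield O(cease_operations).
No other premise forces O(cease_operations). An ideal world satisfying every premise can still have cease_operations false, so O(cease_operations) is not derivable.

No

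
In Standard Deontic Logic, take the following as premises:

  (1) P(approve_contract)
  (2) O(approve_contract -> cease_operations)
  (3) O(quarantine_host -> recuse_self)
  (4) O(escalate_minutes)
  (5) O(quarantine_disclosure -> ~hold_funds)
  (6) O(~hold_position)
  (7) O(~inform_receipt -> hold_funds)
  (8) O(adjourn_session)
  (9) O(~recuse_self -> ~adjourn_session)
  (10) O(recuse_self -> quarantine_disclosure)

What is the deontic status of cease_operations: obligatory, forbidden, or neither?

Neither

Premise 2 is O(approve_contract -> cease_operations), but O(approve_contract) is not derivable from the premises (the permission P(approve_contract) asserts only ~O(~approve_contract), not O(approve_contract)), so it does not yield O(cease_operations).
No premise or chain of K-axiom applications forces O(cease_operations), and none forces O(~cease_operations). So cease_operations is neither obligatory nor forbidden under these norms.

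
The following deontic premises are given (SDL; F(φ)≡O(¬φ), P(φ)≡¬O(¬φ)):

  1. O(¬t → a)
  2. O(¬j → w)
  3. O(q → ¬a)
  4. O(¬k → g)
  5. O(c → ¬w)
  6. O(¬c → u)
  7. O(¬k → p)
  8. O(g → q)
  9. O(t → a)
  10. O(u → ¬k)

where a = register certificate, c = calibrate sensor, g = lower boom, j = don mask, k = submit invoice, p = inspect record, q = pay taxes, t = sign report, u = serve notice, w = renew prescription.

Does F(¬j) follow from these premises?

Premises 9 and 1 are O(t → a) and O(¬t → a); every ideal world satisfies t or ¬t, so in either case a holds — hence O(a).
Premise 3, O(q → ¬a), contraposes to O(a → ¬q); with O(a) we get O(¬q).
Premise 8 is O(g → q); contrapositively O(¬q → ¬g). Since O(¬q) holds, K gives O(¬g).
The contrapositive of premise 4 (O(¬k → g)) is O(¬g → k), and O(¬g) is already established, so O(k).
The contrapositive of premise 10 (O(u → ¬k)) is O(k → ¬u), and O(k) is already established, so O(¬u).
The contrapositive of premise 6 (O(¬c → u)) is O(¬u → c), and O(¬u) is already established, so O(c).
From O(c) and premise 5, O(c → ¬w), we obtain O(¬w).
The contrapositive of premise 2 (O(¬j → w)) is O(¬w → j), and O(¬w) is already established, so O(j).
Premise 7 does not contribute to this derivation.
So O(j) holds, i.e. F(¬j). The claim follows.

Yes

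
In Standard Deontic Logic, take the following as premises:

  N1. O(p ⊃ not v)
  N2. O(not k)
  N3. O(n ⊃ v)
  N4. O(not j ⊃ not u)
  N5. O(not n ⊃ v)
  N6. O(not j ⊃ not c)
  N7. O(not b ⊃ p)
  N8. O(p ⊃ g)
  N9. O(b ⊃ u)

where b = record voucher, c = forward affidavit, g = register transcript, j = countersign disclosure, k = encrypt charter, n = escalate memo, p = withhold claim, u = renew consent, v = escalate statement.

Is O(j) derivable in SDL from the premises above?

Yes

Premises 3 and 5 are O(n ⊃ v) and O(not n ⊃ v); every ideal world satisfies n or not n, so in either case v holds — hence O(v).
Premise 1 is O(p ⊃ not v); contrapositively O(v ⊃ not p). Since O(v) holds, K gives O(not p).
Premise 7, O(not b ⊃ p), contraposes to O(not p ⊃ b); with O(not p) we get O(b).
With premise 9, O(b ⊃ u), the K-axiom yields O(u).
The contrapositive of premise 4 (O(not j ⊃ not u)) is O(u ⊃ j), and O(u) is already established, so O(j).
Premises 2, 6, 8 do not contribute to this derivation.
So O(j) follows.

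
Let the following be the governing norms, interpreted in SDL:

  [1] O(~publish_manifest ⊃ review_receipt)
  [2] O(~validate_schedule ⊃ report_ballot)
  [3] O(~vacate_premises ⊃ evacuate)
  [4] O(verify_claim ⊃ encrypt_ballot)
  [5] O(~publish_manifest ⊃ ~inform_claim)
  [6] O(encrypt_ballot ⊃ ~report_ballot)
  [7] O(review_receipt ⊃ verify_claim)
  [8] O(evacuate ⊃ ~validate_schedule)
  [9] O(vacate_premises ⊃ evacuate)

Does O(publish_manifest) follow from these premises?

Premises 3 and 9 are O(~vacate_premises ⊃ evacuate) and O(vacate_premises ⊃ evacuate); every ideal world satisfies ~vacate_premises or vacate_premises, so in either case evacuate holds — hence O(evacuate).
From O(evacuate) and premise 8, O(evacuate ⊃ ~validate_schedule), we obtain O(~validate_schedule).
From O(~validate_schedule) and premise 2, O(~validate_schedule ⊃ report_ballot), we obtain O(report_ballot).
Premise 6, O(encrypt_ballot ⊃ ~report_ballot), contraposes to O(report_ballot ⊃ ~encrypt_ballot); with O(report_ballot) we get O(~encrypt_ballot).
The contrapositive of premise 4 (O(verify_claim ⊃ encrypt_ballot)) is O(~encrypt_ballot ⊃ ~verify_claim), and O(~encrypt_ballot) is already established, so O(~verify_claim).
The contrapositive of premise 7 (O(review_receipt ⊃ verify_claim)) is O(~verify_claim ⊃ ~review_receipt), and O(~verify_claim) is already established, so O(~review_receipt).
The contrapositive of premise 1 (O(~publish_manifest ⊃ review_receipt)) is O(~review_receipt ⊃ publish_manifest), and O(~review_receipt) is already established, so O(publish_manifest).
Premise 5 does not contribute to this derivation.
So O(publish_manifest) follows.

Yes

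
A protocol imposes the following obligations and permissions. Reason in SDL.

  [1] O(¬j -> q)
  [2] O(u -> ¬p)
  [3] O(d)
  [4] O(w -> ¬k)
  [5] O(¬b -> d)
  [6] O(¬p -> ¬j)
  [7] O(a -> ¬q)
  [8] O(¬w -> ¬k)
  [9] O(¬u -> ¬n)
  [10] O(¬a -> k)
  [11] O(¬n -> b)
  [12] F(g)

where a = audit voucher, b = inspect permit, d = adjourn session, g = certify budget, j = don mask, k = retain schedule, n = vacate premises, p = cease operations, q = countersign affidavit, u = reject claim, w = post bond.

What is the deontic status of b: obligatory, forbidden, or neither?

Obligatory

Premises 4 and 8 are O(w -> ¬k) and O(¬w -> ¬k); every ideal world satisfies w or ¬w, so in either case ¬k holds — hence O(¬k).
Premise 10, O(¬a -> k), contraposes to O(¬k -> a); with O(¬k) we get O(a).
From O(a) and premise 7, O(a -> ¬q), we obtain O(¬q).
Premise 1, O(¬j -> q), contraposes to O(¬q -> j); with O(¬q) we get O(j).
The contrapositive of premise 6 (O(¬p -> ¬j)) is O(j -> p), and O(j) is already established, so O(p).
Premise 2 is O(u -> ¬p); contrapositively O(p -> ¬u). Since O(p) holds, K gives O(¬u).
Premise 9 is O(¬u -> ¬n); since O(¬u), deontic closure gives O(¬n).
Premise 11 is O(¬n -> b); since O(¬n), deontic closure gives O(b).
Premises 3, 5, 12 do not contribute to this derivation.
Hence b is obligatory.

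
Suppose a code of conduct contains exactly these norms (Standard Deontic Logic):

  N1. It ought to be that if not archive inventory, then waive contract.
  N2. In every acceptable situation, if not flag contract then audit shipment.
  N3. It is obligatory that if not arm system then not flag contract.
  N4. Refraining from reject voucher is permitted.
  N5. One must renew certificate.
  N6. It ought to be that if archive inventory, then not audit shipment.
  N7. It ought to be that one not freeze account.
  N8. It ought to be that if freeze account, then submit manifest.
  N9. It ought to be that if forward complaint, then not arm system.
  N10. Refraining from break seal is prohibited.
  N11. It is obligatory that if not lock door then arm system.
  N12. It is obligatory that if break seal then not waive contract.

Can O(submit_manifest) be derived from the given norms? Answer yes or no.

No

Premise 8 is O(freeze_account → submit_manifest), but O(freeze_account) is not derivable from the premises, so it does not yield O(submit_manifest).
No other premise forces O(submit_manifest). An ideal world satisfying every premise can still have submit_manifest false, so O(submit_manifest) is not derivable.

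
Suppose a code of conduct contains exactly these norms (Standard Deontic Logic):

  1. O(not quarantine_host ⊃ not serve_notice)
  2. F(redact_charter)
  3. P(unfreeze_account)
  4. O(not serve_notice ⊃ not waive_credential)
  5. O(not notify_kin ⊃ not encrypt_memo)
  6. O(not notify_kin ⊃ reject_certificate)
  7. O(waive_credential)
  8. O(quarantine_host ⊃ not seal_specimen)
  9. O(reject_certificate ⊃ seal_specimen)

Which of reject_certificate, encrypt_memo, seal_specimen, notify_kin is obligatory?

From premise 7 we have O(waive_credential).
Premise 4, O(not serve_notice ⊃ not waive_credential), contraposes to O(waive_credential ⊃ serve_notice); with O(waive_credential) we get O(serve_notice).
Premise 1 is O(not quarantine_host ⊃ not serve_notice); contrapositively O(serve_notice ⊃ quarantine_host). Since O(serve_notice) holds, K gives O(quarantine_host).
From O(quarantine_host) and premise 8, O(quarantine_host ⊃ not seal_specimen), we obtain O(not seal_specimen).
The contrapositive of premise 9 (O(reject_certificate ⊃ seal_specimen)) is O(not seal_specimen ⊃ not reject_certificate), and O(not seal_specimen) is already established, so O(not reject_certificate).
Premise 6 is O(not notify_kin ⊃ reject_certificate); contrapositively O(not reject_certificate ⊃ notify_kin). Since O(not reject_certificate) holds, K gives O(notify_kin).
So O(notify_kin) holds — notify_kin is obligatory. None of the other listed options is made obligatory by any chain of premises.

notify_kin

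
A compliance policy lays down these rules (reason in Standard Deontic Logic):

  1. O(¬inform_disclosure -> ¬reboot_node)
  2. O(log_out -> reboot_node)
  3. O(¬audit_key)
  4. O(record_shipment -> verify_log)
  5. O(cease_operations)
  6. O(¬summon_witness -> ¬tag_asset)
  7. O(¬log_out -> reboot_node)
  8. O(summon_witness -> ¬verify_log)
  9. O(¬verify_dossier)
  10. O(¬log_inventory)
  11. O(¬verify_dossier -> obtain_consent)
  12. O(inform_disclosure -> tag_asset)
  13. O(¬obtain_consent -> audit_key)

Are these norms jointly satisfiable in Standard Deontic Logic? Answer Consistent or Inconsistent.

Premise 13 is O(¬obtain_consent -> audit_key), but O(¬obtain_consent) is not derivable from the premises, so it does not yield O(audit_key).
So O(audit_key) is not derivable, and the apparent clash with O(¬audit_key) does not arise.
A world satisfying every obligation exists (e.g. audit_key=false, cease_operations=true, inform_disclosure=true, log_inventory=false, log_out=false, obtain_consent=true, reboot_node=true, record_shipment=false, summon_witness=true, tag_asset=true, verify_dossier=false, verify_log=false); no atom is both obligatory and forbidden, so the set is consistent.

Consistent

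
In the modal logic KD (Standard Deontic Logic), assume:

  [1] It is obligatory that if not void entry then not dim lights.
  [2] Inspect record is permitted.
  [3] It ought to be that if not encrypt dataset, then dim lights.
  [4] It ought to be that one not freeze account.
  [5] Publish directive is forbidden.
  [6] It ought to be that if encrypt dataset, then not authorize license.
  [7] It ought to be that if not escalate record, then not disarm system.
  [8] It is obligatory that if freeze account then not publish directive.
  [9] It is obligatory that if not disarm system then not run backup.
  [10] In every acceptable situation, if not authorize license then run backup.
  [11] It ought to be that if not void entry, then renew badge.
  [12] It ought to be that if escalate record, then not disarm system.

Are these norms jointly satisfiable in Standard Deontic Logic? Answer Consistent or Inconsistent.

Premise 8 is O(freeze_account → ¬publish_directive); even if O(¬publish_directive) held, inferring O(freeze_account) would be affirming the consequent — invalid.
So O(freeze_account) is not derivable, and the apparent clash with O(¬freeze_account) does not arise.
A world satisfying every obligation exists (e.g. authorize_license=true, dim_lights=true, disarm_system=false, encrypt_dataset=false, escalate_record=false, freeze_account=false, inspect_record=false, publish_directive=false, renew_badge=false, run_backup=false, void_entry=true); no atom is both obligatory and forbidden, so the set is consistent.

Consistent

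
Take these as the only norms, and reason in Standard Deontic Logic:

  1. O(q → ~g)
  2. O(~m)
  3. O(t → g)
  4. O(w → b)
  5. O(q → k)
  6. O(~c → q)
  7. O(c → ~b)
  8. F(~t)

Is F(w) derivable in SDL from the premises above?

F(~t) at premise 8 means O(t).
Applying K to premise 3 (O(t → g)) and O(t) yields O(g).
The contrapositive of premise 1 (O(q → ~g)) is O(g → ~q), and O(g) is already established, so O(~q).
Premise 6, O(~c → q), contraposes to O(~q → c); with O(~q) we get O(c).
Applying K to premise 7 (O(c → ~b)) and O(c) yields O(~b).
Premise 4 is O(w → b); contrapositively O(~b → ~w). Since O(~b) holds, K gives O(~w).
Premises 2, 5 do not contribute to this derivation.
So O(~w) holds, i.e. F(w). The claim follows.

Yes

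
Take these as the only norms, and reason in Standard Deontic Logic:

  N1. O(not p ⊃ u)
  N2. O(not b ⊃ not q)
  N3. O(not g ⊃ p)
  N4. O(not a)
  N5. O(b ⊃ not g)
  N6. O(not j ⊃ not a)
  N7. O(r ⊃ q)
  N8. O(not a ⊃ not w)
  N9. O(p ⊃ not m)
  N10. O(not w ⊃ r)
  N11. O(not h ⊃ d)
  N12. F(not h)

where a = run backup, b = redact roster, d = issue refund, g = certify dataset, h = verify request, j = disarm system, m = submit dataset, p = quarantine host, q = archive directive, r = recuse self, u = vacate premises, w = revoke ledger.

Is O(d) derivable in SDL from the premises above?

Premise 11 is O(not h ⊃ d), but O(not h) is not derivable from the premises, so it does not yield O(d).
No other premise forces O(d). An ideal world satisfying every premise can still have d false, so O(d) is not derivable.

No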